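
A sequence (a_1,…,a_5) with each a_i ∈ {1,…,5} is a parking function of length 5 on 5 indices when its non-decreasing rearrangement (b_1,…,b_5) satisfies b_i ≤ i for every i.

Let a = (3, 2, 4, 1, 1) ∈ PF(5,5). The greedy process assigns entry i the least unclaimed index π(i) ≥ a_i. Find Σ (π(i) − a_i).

4

Σπ(i) = 1+…+5 = 15; Σa = 3+2+4+1+1 = 11; disp = 15−11 = 4.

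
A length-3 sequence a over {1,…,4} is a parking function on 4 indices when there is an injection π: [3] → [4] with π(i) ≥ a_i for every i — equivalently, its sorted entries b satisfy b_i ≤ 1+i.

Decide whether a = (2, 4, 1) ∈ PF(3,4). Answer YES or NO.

Sorted: b = (1, 2, 4).
  b_1=1 ≤ 2
  b_2=2 ≤ 3
  b_3=4 ≤ 4
All bounds hold ⇒ YES

YES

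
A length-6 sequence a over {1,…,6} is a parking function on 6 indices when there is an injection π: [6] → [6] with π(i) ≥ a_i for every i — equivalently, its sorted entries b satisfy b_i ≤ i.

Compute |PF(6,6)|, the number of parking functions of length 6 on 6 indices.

|PF(6,6)| = (6+1−6)·(6+1)^{6−1} = 1·16807 = 16807 [KW]
One tuple (4,1,5,1,1,1) → sorted (1,1,1,1,4,5): b_i ≤ i ∀i, a PF.

16807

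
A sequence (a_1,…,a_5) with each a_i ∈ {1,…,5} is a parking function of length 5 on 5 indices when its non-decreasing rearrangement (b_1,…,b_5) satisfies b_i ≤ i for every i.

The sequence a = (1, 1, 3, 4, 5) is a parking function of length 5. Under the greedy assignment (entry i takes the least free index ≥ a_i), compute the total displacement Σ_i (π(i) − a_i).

Σπ = 15 ({1..5} each once); Σa = 1+1+3+4+5 = 14; disp = 15−14 = 1.

1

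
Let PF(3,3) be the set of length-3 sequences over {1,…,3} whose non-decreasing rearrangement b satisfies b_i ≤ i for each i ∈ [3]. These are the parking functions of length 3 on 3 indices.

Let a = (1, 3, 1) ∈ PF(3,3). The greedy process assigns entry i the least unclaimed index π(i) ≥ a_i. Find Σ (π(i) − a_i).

1

Σπ = 6 ({1..3} each once); Σa = 1+3+1 = 5; disp = 6−5 = 1.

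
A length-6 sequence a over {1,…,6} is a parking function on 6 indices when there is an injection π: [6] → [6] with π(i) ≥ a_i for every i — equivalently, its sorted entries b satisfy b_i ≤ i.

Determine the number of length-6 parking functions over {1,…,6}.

16807

Count = (7−6)·7^(6−1) = 1 · 16807 = 16807 (Pollak)
One tuple (2,3,1,2,1,5) → sorted (1,1,2,2,3,5): b_i ≤ i ∀i, a PF.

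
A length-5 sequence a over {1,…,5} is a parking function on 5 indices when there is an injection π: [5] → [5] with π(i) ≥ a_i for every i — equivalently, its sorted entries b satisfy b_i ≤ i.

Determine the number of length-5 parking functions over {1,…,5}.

|PF| = (5+1−5)·(5+1)^{5−1} = 1 · 1296 = 1296 [KW]
Check (1,5,1,4,1) → sorted (1,1,1,4,5): b_i ≤ i ∀i, a PF.

1296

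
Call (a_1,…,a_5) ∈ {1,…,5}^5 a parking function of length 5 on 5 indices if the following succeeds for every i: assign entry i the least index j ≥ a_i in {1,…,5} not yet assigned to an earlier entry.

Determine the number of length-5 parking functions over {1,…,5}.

1296

Count = (5+1−5)·(5+1)^{5−1} = 1×1296 = 1296
One tuple (1,2,2,3,3) → sorted (1,2,2,3,3): b_i ≤ i ∀i, a PF.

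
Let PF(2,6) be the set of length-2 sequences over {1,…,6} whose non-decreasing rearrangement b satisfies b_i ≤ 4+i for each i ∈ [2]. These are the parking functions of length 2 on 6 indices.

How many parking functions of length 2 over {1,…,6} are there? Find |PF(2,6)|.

|PF| = 5·7^1 = 5 · 7 = 35
Example (4,6) → sorted (4,6): b_i ≤ 4+i ∀i, a PF.

35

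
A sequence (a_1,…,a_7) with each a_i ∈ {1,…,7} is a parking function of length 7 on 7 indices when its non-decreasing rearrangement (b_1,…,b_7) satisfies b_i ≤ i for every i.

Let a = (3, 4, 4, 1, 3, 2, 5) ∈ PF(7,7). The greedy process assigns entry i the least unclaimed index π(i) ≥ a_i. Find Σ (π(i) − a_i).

6

Σπ = 28 ({1..7} each once); Σa = 3+4+4+1+3+2+5 = 22; disp = 28−22 = 6.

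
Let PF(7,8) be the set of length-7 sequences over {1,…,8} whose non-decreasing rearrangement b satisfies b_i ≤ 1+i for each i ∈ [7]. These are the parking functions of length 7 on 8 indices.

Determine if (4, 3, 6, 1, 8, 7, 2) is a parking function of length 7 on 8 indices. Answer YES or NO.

YES

Sorted: b = (1, 2, 3, 4, 6, 7, 8).
  b_1=1 ≤ 2
  b_2=2 ≤ 3
  b_3=3 ≤ 4
  b_4=4 ≤ 5
  b_5=6 ≤ 6
  b_6=7 ≤ 7
  b_7=8 ≤ 8
All bounds hold ⇒ YES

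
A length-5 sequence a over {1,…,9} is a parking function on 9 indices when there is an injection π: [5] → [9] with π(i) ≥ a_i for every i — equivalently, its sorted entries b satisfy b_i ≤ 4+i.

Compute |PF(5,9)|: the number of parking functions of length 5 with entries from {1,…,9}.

#PF = 5·10^4 = 5×10000 = 50000
One tuple (1,6,1,1,1) → sorted (1,1,1,1,6): b_i ≤ 4+i ∀i, a PF.

50000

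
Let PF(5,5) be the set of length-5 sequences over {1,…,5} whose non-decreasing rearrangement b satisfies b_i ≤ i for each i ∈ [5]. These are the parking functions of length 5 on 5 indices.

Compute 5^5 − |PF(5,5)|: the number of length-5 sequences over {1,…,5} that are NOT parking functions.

1829

|PF| = (5+1−5)·(5+1)^{5−1} = 1 · 1296 = 1296
E.g. (5,1,4,5,4) → sorted (1,4,4,5,5): b_2=4>2, not a PF.
5^5 − 1296 = 3125 − 1296 = 1829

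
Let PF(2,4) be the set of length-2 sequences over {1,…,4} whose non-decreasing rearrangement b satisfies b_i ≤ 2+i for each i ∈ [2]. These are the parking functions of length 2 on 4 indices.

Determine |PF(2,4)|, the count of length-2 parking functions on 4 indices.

15

|PF| = 3·5^1 = 3 · 5 = 15 [KW]
Example (4,1) → sorted (1,4): b_i ≤ 2+i ∀i, a PF.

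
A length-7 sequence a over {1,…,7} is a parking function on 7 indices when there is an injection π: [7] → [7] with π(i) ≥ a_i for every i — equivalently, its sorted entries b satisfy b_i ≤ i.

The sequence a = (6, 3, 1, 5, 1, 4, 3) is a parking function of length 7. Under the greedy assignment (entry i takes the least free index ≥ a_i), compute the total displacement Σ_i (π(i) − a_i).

Σπ = 7·8/2 = 28 (π permutes [7]); Σa = 6+3+1+5+1+4+3 = 23; disp = 28−23 = 5.

5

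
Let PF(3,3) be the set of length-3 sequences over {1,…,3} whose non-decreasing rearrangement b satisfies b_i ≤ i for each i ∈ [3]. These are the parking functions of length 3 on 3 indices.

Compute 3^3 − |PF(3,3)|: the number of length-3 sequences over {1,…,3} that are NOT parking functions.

#PF = 1·4^2 = 1×16 = 16 (Pollak)
Check (2,3,2) → sorted (2,2,3): b_1=2>1, not a PF.
So 27 − 16 = 11 fail.

11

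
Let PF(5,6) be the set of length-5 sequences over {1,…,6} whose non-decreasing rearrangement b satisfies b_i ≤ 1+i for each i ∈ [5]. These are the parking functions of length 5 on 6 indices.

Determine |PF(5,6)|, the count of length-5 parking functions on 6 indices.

4802

|PF| = (6−5+1)·(6+1)^(5−1) = 2 · 2401 = 4802 [KW]
One tuple (4,1,3,3,4) → sorted (1,3,3,4,4): b_i ≤ 1+i ∀i, a PF.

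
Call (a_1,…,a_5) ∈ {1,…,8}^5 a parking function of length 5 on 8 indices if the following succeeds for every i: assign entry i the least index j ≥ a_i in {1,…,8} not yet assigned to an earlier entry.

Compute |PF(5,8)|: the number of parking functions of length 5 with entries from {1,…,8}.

26244

Count = (9−5)·9^(5−1) = 4 · 6561 = 26244
Example (5,4,2,1,6) → sorted (1,2,4,5,6): b_i ≤ 3+i ∀i, a PF.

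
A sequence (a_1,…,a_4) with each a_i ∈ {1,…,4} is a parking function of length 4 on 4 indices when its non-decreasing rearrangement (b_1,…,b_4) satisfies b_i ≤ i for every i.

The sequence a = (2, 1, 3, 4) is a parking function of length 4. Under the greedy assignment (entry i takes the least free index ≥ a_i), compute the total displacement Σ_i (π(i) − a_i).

Σπ(i) = 1+…+4 = 10; Σa = 2+1+3+4 = 10; disp = 10−10 = 0.

0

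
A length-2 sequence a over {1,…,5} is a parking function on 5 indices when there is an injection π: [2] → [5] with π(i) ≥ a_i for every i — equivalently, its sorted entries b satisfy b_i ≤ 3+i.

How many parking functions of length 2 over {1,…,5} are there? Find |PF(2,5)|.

24

#PF = (6−2)·6^(2−1) = 4×6 = 24
One tuple (4,4) → sorted (4,4): b_i ≤ 3+i ∀i, a PF.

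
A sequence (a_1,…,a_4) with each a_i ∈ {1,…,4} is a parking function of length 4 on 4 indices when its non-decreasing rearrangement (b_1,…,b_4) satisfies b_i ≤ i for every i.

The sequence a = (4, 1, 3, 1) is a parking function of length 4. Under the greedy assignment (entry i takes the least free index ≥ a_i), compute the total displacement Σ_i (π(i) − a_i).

Σπ = 10 ({1..4} each once); Σa = 4+1+3+1 = 9; disp = 10−9 = 1.

1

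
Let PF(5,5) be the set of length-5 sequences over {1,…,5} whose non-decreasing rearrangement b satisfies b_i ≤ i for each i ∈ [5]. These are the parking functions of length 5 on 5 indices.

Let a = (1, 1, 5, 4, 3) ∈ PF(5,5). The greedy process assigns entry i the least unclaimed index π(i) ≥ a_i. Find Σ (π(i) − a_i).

Σπ(i) = 1+…+5 = 15; Σa = 1+1+5+4+3 = 14; disp = 15−14 = 1.

1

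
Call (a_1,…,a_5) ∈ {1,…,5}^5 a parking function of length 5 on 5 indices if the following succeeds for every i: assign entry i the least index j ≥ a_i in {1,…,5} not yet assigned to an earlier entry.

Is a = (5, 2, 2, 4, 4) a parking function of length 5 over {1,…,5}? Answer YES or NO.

NO

Rearranged: b = (2, 2, 4, 4, 5).
  b_1=2 > 1
  fails at i=1 ⇒ NO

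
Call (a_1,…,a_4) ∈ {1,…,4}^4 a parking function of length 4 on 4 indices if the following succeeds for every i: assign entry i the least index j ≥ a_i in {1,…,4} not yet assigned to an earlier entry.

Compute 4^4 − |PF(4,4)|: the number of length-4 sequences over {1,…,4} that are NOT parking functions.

131

#PF = (5−4)·5^(4−1) = 1 · 125 = 125 (Konheim–Weiss)
Check (3,3,3,4) → sorted (3,3,3,4): b_1=3>1, not a PF.
So 256 − 125 = 131 fail.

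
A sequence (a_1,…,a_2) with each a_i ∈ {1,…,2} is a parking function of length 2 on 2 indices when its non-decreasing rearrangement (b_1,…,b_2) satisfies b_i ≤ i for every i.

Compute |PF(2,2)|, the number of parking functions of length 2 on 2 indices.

|PF| = 1·3^1 = 1·3 = 3 (Konheim–Weiss)
Check (1,1) → sorted (1,1): b_i ≤ i ∀i, a PF.

3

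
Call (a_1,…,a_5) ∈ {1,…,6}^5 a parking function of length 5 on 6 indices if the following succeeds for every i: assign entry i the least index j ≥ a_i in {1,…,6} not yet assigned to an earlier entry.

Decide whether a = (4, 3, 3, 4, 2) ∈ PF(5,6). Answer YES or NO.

YES

Order a: b = (2, 3, 3, 4, 4).
  b_1=2 ≤ 2
  b_2=3 ≤ 3
  b_3=3 ≤ 4
  b_4=4 ≤ 5
  b_5=4 ≤ 6
All bounds hold ⇒ YES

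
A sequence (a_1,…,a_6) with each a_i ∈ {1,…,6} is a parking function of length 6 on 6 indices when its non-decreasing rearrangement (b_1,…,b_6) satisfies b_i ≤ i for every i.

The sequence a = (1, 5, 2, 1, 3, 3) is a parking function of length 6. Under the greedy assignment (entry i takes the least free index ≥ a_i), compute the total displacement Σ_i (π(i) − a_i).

6

Σπ(i) = 1+…+6 = 21; Σa = 1+5+2+1+3+3 = 15; disp = 21−15 = 6.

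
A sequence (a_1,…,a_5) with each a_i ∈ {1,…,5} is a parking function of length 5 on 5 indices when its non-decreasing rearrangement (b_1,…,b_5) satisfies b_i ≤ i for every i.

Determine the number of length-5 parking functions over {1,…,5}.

|PF| = (5−5+1)·(5+1)^(5−1) = 1·1296 = 1296 (Konheim–Weiss)
One tuple (1,3,2,4,5) → sorted (1,2,3,4,5): b_i ≤ i ∀i, a PF.

1296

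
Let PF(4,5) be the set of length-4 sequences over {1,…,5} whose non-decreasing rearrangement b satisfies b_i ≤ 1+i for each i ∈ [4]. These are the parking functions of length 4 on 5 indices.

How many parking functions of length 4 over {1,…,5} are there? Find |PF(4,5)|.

432

Count = (5−4+1)·(5+1)^(4−1) = 2·216 = 432
Example (3,2,4,3) → sorted (2,3,3,4): b_i ≤ 1+i ∀i, a PF.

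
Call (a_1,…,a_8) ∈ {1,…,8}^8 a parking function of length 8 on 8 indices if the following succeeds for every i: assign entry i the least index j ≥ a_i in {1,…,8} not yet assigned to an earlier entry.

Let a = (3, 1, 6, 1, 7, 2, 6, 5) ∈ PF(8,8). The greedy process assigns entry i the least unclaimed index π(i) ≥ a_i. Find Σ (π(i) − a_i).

5

Σπ = 8·9/2 = 36 (π permutes [8]); Σa = 3+1+6+1+7+2+6+5 = 31; disp = 36−31 = 5.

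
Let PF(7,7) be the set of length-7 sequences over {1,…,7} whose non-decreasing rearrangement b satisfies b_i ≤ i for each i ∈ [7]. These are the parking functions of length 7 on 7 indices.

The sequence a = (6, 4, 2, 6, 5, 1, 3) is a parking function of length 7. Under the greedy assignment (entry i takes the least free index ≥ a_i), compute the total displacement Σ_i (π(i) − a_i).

Σπ(i) = 1+…+7 = 28; Σa = 6+4+2+6+5+1+3 = 27; disp = 28−27 = 1.

1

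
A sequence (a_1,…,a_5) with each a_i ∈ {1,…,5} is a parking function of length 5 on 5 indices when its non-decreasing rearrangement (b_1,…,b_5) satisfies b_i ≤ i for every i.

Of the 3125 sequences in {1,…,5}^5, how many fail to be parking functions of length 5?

|PF| = (6−5)·6^(5−1) = 1×1296 = 1296 (Konheim–Weiss)
Example (5,3,2,5,2) → sorted (2,2,3,5,5): b_1=2>1, not a PF.
So 3125 − 1296 = 1829 fail.

1829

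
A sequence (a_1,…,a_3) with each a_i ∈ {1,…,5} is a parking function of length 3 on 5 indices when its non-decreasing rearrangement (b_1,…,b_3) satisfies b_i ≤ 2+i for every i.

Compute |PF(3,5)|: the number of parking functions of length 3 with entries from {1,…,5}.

|PF(3,5)| = (6−3)·6^(3−1) = 3×36 = 108 (Konheim–Weiss)
Example (3,1,4) → sorted (1,3,4): b_i ≤ 2+i ∀i, a PF.

108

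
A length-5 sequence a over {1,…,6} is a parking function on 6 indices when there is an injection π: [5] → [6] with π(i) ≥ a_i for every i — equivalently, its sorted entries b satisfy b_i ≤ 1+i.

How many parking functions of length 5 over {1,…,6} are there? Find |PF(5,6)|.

|PF(5,6)| = (6+1−5)·(6+1)^{5−1} = 2×2401 = 4802 (Konheim–Weiss)
Example (1,1,4,3,6) → sorted (1,1,3,4,6): b_i ≤ 1+i ∀i, a PF.

4802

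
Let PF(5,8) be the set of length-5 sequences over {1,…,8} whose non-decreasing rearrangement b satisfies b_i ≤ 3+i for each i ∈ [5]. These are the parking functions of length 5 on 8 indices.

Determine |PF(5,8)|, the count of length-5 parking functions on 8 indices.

26244

|PF(5,8)| = (8−5+1)·(8+1)^(5−1) = 4 · 6561 = 26244 (Pollak)
Example (3,4,6,4,8) → sorted (3,4,4,6,8): b_i ≤ 3+i ∀i, a PF.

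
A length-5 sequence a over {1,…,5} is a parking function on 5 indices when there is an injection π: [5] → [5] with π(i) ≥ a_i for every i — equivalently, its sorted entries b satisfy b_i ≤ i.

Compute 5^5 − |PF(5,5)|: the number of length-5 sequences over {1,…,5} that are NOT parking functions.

|PF(5,5)| = (6−5)·6^(5−1) = 1×1296 = 1296 (Pollak)
Example (4,4,5,3,4) → sorted (3,4,4,4,5): b_1=3>1, not a PF.
So 3125 − 1296 = 1829 fail.

1829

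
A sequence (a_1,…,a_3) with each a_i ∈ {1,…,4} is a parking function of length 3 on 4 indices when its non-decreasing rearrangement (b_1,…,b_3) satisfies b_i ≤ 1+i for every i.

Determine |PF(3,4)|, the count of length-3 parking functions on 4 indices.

50

Count = (5−3)·5^(3−1) = 2×25 = 50
E.g. (2,1,2) → sorted (1,2,2): b_i ≤ 1+i ∀i, a PF.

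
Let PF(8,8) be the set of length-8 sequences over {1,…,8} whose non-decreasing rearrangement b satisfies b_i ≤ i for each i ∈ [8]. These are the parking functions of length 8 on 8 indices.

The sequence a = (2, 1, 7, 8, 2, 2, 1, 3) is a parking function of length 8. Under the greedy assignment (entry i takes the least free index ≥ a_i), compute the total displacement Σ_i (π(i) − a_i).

Σπ = 36 ({1..8} each once); Σa = 2+1+7+8+2+2+1+3 = 26; disp = 36−26 = 10.

10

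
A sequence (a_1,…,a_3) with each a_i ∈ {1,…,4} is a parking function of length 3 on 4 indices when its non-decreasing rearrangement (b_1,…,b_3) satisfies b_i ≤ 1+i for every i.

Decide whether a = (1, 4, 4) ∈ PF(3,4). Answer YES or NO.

NO

Rearranged: b = (1, 4, 4).
  b_1=1 ≤ 2
  b_2=4 > 3
  fails at i=2 ⇒ NO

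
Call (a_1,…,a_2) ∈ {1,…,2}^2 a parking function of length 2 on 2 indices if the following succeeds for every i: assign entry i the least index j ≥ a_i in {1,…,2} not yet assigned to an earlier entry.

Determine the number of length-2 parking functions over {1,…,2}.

|PF| = 1·3^1 = 1×3 = 3
E.g. (1,2) → sorted (1,2): b_i ≤ i ∀i, a PF.

3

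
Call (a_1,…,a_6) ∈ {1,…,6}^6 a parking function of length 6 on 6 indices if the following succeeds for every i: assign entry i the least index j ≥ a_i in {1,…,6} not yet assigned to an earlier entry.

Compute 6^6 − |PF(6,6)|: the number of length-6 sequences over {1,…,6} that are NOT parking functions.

29849

#PF = (7−6)·7^(6−1) = 1×16807 = 16807 [KW]
One tuple (5,3,5,3,6,6) → sorted (3,3,5,5,6,6): b_1=3>1, not a PF.
6^6 − 16807 = 46656 − 16807 = 29849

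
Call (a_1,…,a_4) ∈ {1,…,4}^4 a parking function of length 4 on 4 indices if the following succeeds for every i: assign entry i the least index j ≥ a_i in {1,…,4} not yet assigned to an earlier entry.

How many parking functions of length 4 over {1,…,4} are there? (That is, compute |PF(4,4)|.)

|PF(4,4)| = (4+1−4)·(4+1)^{4−1} = 1 · 125 = 125
E.g. (3,4,1,2) → sorted (1,2,3,4): b_i ≤ i ∀i, a PF.

125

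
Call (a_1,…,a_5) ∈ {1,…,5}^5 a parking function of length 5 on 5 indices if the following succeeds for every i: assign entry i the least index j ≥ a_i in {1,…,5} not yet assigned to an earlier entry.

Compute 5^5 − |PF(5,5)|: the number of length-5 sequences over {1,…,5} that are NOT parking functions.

#PF = (5+1−5)·(5+1)^{5−1} = 1 · 1296 = 1296 (Konheim–Weiss)
E.g. (2,5,5,4,3) → sorted (2,3,4,5,5): b_1=2>1, not a PF.
Total 3125; non-PF = 3125−1296 = 1829

1829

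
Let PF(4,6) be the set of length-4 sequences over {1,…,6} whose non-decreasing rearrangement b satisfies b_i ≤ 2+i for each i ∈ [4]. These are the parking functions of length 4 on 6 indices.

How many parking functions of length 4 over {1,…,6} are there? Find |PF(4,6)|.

|PF| = (7−4)·7^(4−1) = 3×343 = 1029
Example (6,4,2,4) → sorted (2,4,4,6): b_i ≤ 2+i ∀i, a PF.

1029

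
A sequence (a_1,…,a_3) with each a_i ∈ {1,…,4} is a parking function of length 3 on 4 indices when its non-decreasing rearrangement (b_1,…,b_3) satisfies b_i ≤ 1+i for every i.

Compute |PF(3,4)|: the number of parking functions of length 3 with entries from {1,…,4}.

|PF(3,4)| = (5−3)·5^(3−1) = 2 · 25 = 50 (Konheim–Weiss)
Example (2,2,3) → sorted (2,2,3): b_i ≤ 1+i ∀i, a PF.

50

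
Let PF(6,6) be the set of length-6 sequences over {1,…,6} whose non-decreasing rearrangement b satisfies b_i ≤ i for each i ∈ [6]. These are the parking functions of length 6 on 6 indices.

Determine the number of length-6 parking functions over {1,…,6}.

16807

|PF(6,6)| = (7−6)·7^(6−1) = 1×16807 = 16807 (Pollak)
Check (2,2,1,6,2,5) → sorted (1,2,2,2,5,6): b_i ≤ i ∀i, a PF.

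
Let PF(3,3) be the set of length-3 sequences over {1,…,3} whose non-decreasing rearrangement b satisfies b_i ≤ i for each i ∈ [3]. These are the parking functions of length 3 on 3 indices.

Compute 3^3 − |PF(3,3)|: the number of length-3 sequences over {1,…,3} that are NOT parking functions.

11

|PF| = (3+1−3)·(3+1)^{3−1} = 1·16 = 16 (Pollak)
Check (2,3,3) → sorted (2,3,3): b_1=2>1, not a PF.
So 27 − 16 = 11 fail.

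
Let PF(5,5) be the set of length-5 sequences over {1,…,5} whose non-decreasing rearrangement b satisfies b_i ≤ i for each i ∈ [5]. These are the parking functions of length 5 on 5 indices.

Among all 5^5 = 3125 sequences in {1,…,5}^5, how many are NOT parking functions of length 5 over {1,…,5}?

1829

#PF = (5−5+1)·(5+1)^(5−1) = 1·1296 = 1296 (Konheim–Weiss)
One tuple (3,5,2,4,4) → sorted (2,3,4,4,5): b_1=2>1, not a PF.
Total 3125; non-PF = 3125−1296 = 1829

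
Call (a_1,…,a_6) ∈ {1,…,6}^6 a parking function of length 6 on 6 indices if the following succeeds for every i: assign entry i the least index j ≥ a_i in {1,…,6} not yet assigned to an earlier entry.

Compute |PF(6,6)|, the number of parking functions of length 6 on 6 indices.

|PF(6,6)| = (7−6)·7^(6−1) = 1·16807 = 16807 [KW]
One tuple (3,2,3,3,1,2) → sorted (1,2,2,3,3,3): b_i ≤ i ∀i, a PF.

16807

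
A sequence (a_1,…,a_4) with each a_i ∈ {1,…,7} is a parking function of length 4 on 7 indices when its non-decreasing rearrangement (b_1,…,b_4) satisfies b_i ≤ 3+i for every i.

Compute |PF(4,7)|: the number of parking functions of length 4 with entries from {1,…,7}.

|PF| = (7+1−4)·(7+1)^{4−1} = 4×512 = 2048 [KW]
Example (2,1,6,3) → sorted (1,2,3,6): b_i ≤ 3+i ∀i, a PF.

2048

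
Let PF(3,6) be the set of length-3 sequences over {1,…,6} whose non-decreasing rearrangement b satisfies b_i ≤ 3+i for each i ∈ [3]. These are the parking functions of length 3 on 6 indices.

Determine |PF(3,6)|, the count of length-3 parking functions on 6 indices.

Count = 4·7^2 = 4·49 = 196
One tuple (5,3,1) → sorted (1,3,5): b_i ≤ 3+i ∀i, a PF.

196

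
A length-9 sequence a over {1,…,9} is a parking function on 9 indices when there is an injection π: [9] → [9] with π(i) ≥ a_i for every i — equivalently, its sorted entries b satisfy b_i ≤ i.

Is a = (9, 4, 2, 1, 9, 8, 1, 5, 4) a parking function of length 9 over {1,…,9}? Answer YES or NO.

Sorted: b = (1, 1, 2, 4, 4, 5, 8, 9, 9).
  b_1=1 ≤ 1
  b_2=1 ≤ 2
  b_3=2 ≤ 3
  b_4=4 ≤ 4
  b_5=4 ≤ 5
  b_6=5 ≤ 6
  b_7=8 > 7
  fails at i=7 ⇒ NO

NO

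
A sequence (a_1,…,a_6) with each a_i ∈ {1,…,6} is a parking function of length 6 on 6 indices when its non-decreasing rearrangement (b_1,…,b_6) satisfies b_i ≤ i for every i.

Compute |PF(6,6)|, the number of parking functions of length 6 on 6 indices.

16807

|PF(6,6)| = (6−6+1)·(6+1)^(6−1) = 1·16807 = 16807 (Pollak)
One tuple (2,4,2,1,6,2) → sorted (1,2,2,2,4,6): b_i ≤ i ∀i, a PF.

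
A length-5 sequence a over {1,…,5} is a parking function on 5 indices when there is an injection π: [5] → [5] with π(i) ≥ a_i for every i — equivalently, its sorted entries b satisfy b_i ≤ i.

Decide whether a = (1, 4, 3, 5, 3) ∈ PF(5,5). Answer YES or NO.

Order a: b = (1, 3, 3, 4, 5).
  b_1=1 ≤ 1
  b_2=3 > 2
  fails at i=2 ⇒ NO

NO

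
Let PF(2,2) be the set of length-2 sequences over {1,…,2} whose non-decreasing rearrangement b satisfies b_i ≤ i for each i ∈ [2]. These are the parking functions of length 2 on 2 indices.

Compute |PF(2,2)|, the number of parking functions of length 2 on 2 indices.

3

|PF| = (2+1−2)·(2+1)^{2−1} = 1 · 3 = 3
Example (2,1) → sorted (1,2): b_i ≤ i ∀i, a PF.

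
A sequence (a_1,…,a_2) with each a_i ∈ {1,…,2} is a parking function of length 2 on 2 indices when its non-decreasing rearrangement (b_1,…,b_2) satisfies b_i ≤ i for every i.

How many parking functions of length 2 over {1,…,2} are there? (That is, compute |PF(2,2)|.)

3

#PF = (2−2+1)·(2+1)^(2−1) = 1×3 = 3
One tuple (1,1) → sorted (1,1): b_i ≤ i ∀i, a PF.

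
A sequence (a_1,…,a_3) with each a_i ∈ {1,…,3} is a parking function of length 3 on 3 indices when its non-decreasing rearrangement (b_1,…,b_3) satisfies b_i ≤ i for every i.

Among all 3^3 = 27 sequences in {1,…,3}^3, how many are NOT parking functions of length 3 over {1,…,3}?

|PF| = (4−3)·4^(3−1) = 1·16 = 16 (Konheim–Weiss)
Check (2,3,3) → sorted (2,3,3): b_1=2>1, not a PF.
3^3 − 16 = 27 − 16 = 11

11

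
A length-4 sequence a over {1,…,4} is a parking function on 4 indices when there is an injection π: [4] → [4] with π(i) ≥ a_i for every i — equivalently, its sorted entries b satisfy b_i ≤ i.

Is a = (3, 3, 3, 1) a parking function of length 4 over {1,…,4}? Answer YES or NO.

NO

Order a: b = (1, 3, 3, 3).
  b_1=1 ≤ 1
  b_2=3 > 2
  fails at i=2 ⇒ NO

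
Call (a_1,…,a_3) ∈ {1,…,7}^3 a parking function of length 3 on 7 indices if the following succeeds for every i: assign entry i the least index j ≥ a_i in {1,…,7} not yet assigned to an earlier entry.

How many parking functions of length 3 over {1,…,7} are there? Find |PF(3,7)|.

Count = 5·8^2 = 5 · 64 = 320
E.g. (6,4,2) → sorted (2,4,6): b_i ≤ 4+i ∀i, a PF.

320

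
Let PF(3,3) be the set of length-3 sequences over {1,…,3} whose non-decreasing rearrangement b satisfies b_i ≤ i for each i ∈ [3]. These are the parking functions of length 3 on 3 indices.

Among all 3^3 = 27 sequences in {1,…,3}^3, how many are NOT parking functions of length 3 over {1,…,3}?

11

Count = (3+1−3)·(3+1)^{3−1} = 1 · 16 = 16 (Konheim–Weiss)
One tuple (3,3,2) → sorted (2,3,3): b_1=2>1, not a PF.
3^3 − 16 = 27 − 16 = 11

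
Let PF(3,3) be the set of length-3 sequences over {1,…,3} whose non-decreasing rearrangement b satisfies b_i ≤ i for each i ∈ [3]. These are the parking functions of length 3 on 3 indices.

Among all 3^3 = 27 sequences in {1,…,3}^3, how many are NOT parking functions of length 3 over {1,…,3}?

Count = (4−3)·4^(3−1) = 1 · 16 = 16 (Konheim–Weiss)
Example (2,2,2) → sorted (2,2,2): b_1=2>1, not a PF.
Total 27; non-PF = 27−16 = 11

11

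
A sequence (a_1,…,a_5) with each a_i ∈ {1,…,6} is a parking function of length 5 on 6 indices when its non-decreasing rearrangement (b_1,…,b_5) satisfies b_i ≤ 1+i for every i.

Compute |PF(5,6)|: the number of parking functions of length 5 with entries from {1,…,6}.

4802

|PF(5,6)| = (6+1−5)·(6+1)^{5−1} = 2×2401 = 4802
One tuple (2,1,4,1,3) → sorted (1,1,2,3,4): b_i ≤ 1+i ∀i, a PF.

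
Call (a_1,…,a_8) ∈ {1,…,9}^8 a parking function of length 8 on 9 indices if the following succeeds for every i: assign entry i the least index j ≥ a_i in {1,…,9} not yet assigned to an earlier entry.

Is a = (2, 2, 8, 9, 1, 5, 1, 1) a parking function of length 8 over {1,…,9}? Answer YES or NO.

Order a: b = (1, 1, 1, 2, 2, 5, 8, 9).
  b_1=1 ≤ 2
  b_2=1 ≤ 3
  b_3=1 ≤ 4
  b_4=2 ≤ 5
  b_5=2 ≤ 6
  b_6=5 ≤ 7
  b_7=8 ≤ 8
  b_8=9 ≤ 9
All bounds hold ⇒ YES

YES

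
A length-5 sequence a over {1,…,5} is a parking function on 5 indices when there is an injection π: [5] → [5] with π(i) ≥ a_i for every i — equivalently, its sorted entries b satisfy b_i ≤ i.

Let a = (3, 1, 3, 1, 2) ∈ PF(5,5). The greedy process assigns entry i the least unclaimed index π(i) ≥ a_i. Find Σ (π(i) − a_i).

5

Σπ(i) = 1+…+5 = 15; Σa = 3+1+3+1+2 = 10; disp = 15−10 = 5.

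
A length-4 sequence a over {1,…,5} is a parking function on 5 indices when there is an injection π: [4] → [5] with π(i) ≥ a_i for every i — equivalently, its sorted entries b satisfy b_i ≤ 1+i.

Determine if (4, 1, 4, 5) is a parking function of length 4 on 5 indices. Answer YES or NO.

NO

Sorted: b = (1, 4, 4, 5).
  b_1=1 ≤ 2
  b_2=4 > 3
  fails at i=2 ⇒ NO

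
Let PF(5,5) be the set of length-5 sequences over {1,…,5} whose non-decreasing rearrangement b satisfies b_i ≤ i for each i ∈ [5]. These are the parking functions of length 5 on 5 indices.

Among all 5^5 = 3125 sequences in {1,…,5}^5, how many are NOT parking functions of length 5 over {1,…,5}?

1829

|PF(5,5)| = (5+1−5)·(5+1)^{5−1} = 1·1296 = 1296
Example (4,5,4,5,5) → sorted (4,4,5,5,5): b_1=4>1, not a PF.
Total 3125; non-PF = 3125−1296 = 1829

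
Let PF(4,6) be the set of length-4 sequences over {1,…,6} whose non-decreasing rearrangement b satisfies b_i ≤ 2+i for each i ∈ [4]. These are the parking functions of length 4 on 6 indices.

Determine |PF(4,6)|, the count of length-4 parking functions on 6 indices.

#PF = 3·7^3 = 3·343 = 1029 (Konheim–Weiss)
Check (4,5,3,3) → sorted (3,3,4,5): b_i ≤ 2+i ∀i, a PF.

1029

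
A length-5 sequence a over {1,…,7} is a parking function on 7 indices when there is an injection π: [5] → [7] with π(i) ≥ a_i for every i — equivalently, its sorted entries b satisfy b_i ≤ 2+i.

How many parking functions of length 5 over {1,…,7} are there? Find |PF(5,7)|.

#PF = (8−5)·8^(5−1) = 3·4096 = 12288 [KW]
E.g. (2,5,4,7,5) → sorted (2,4,5,5,7): b_i ≤ 2+i ∀i, a PF.

12288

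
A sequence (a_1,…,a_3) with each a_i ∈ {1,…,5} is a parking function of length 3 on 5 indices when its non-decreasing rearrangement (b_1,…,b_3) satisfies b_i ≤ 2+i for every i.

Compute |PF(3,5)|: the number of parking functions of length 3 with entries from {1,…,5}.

|PF(3,5)| = (6−3)·6^(3−1) = 3 · 36 = 108 (Pollak)
E.g. (1,3,5) → sorted (1,3,5): b_i ≤ 2+i ∀i, a PF.

108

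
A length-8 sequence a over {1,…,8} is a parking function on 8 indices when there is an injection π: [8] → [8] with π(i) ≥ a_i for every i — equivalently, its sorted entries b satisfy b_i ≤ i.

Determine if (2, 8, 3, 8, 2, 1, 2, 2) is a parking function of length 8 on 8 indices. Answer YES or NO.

Order a: b = (1, 2, 2, 2, 2, 3, 8, 8).
  b_1=1 ≤ 1
  b_2=2 ≤ 2
  b_3=2 ≤ 3
  b_4=2 ≤ 4
  b_5=2 ≤ 5
  b_6=3 ≤ 6
  b_7=8 > 7
  fails at i=7 ⇒ NO

NO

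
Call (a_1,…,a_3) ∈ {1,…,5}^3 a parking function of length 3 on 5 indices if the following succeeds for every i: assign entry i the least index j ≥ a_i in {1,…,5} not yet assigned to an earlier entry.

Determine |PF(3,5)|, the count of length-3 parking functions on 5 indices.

108

Count = (5−3+1)·(5+1)^(3−1) = 3·36 = 108 [KW]
One tuple (2,2,5) → sorted (2,2,5): b_i ≤ 2+i ∀i, a PF.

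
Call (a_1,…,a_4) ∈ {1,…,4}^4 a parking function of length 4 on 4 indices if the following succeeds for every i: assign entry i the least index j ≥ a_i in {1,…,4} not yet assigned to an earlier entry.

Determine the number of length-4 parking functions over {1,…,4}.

125

|PF(4,4)| = (5−4)·5^(4−1) = 1×125 = 125
One tuple (1,3,2,1) → sorted (1,1,2,3): b_i ≤ i ∀i, a PF.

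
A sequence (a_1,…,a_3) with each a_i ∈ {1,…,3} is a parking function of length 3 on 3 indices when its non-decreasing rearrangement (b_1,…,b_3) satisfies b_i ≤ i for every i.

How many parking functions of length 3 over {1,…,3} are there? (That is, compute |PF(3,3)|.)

|PF(3,3)| = 1·4^2 = 1 · 16 = 16 (Pollak)
Check (3,2,1) → sorted (1,2,3): b_i ≤ i ∀i, a PF.

16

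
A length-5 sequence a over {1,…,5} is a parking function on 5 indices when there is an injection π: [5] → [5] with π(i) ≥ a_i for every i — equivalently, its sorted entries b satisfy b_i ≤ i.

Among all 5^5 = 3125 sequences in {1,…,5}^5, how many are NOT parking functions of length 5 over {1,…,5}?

1829

|PF(5,5)| = (5+1−5)·(5+1)^{5−1} = 1·1296 = 1296 (Konheim–Weiss)
One tuple (5,4,5,5,4) → sorted (4,4,5,5,5): b_1=4>1, not a PF.
5^5 − 1296 = 3125 − 1296 = 1829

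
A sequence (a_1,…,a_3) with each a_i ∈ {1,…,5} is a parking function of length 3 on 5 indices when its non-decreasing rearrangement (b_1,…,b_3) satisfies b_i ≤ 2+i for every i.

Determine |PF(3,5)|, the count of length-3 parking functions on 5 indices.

Count = (6−3)·6^(3−1) = 3·36 = 108
E.g. (2,5,3) → sorted (2,3,5): b_i ≤ 2+i ∀i, a PF.

108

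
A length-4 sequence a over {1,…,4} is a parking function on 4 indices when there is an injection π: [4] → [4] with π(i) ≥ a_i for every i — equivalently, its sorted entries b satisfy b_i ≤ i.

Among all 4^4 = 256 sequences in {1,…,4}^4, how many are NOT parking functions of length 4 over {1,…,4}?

131

Count = (4−4+1)·(4+1)^(4−1) = 1·125 = 125 [KW]
E.g. (2,2,4,4) → sorted (2,2,4,4): b_1=2>1, not a PF.
4^4 − 125 = 256 − 125 = 131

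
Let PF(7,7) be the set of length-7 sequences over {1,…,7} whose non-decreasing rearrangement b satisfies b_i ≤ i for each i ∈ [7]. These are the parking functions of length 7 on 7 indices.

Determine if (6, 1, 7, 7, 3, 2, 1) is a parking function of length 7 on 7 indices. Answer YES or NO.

Order a: b = (1, 1, 2, 3, 6, 7, 7).
  b_1=1 ≤ 1
  b_2=1 ≤ 2
  b_3=2 ≤ 3
  b_4=3 ≤ 4
  b_5=6 > 5
  fails at i=5 ⇒ NO

NO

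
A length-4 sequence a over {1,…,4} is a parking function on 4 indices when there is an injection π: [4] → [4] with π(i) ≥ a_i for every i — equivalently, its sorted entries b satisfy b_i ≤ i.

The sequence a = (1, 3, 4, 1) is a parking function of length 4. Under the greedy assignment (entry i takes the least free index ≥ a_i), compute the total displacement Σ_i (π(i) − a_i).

Σπ = 10 ({1..4} each once); Σa = 1+3+4+1 = 9; disp = 10−9 = 1.

1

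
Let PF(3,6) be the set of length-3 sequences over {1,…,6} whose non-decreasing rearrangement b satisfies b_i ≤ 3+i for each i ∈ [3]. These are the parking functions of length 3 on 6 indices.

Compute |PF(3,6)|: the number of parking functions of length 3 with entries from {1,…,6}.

196

#PF = (6−3+1)·(6+1)^(3−1) = 4×49 = 196
E.g. (5,6,1) → sorted (1,5,6): b_i ≤ 3+i ∀i, a PF.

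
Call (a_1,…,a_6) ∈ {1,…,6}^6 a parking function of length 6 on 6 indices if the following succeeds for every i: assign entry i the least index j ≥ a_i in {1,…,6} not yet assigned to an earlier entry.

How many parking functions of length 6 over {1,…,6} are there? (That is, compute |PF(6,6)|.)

Count = (6+1−6)·(6+1)^{6−1} = 1 · 16807 = 16807
Check (4,2,3,4,1,5) → sorted (1,2,3,4,4,5): b_i ≤ i ∀i, a PF.

16807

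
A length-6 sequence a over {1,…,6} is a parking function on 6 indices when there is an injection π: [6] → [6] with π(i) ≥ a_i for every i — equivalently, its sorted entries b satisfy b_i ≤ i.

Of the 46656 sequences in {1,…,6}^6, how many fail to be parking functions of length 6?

|PF| = 1·7^5 = 1·16807 = 16807 (Pollak)
One tuple (6,6,4,4,5,4) → sorted (4,4,4,5,6,6): b_1=4>1, not a PF.
Total 46656; non-PF = 46656−16807 = 29849

29849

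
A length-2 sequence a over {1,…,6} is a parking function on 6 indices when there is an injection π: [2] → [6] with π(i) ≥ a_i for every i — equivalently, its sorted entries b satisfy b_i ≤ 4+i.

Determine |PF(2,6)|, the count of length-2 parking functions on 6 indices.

35

|PF(2,6)| = (7−2)·7^(2−1) = 5 · 7 = 35
One tuple (3,4) → sorted (3,4): b_i ≤ 4+i ∀i, a PF.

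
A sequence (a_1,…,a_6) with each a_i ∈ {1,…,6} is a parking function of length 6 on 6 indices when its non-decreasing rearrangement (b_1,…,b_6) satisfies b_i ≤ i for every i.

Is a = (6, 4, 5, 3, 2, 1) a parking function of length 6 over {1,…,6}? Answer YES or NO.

YES

Rearranged: b = (1, 2, 3, 4, 5, 6).
  b_1=1 ≤ 1
  b_2=2 ≤ 2
  b_3=3 ≤ 3
  b_4=4 ≤ 4
  b_5=5 ≤ 5
  b_6=6 ≤ 6
All bounds hold ⇒ YES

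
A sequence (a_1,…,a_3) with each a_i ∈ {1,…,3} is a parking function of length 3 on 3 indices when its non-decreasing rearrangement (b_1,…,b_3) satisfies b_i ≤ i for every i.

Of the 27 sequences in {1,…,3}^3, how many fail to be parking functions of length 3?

|PF(3,3)| = (3+1−3)·(3+1)^{3−1} = 1×16 = 16 (Pollak)
One tuple (3,3,3) → sorted (3,3,3): b_1=3>1, not a PF.
Total 27; non-PF = 27−16 = 11

11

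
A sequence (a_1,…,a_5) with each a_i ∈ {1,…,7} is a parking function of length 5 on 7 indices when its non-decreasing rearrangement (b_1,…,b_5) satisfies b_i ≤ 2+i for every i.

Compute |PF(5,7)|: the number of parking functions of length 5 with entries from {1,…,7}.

Count = 3·8^4 = 3 · 4096 = 12288
E.g. (6,4,5,1,6) → sorted (1,4,5,6,6): b_i ≤ 2+i ∀i, a PF.

12288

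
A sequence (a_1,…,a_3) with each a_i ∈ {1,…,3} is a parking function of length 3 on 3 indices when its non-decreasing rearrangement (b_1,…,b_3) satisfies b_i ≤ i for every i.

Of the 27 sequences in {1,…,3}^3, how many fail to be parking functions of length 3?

11

|PF(3,3)| = (3−3+1)·(3+1)^(3−1) = 1×16 = 16 (Pollak)
Example (3,3,3) → sorted (3,3,3): b_1=3>1, not a PF.
3^3 − 16 = 27 − 16 = 11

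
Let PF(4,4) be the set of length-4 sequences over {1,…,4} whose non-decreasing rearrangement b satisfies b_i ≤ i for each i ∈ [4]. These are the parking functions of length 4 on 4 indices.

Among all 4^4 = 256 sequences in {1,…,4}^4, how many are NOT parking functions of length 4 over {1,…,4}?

|PF(4,4)| = (5−4)·5^(4−1) = 1×125 = 125 (Konheim–Weiss)
Example (2,3,3,3) → sorted (2,3,3,3): b_1=2>1, not a PF.
So 256 − 125 = 131 fail.

131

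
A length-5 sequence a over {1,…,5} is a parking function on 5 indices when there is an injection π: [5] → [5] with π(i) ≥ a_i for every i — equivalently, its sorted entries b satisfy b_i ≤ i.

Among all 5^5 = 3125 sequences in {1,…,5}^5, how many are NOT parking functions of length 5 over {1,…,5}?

1829

#PF = (5−5+1)·(5+1)^(5−1) = 1 · 1296 = 1296 (Pollak)
E.g. (5,5,4,3,5) → sorted (3,4,5,5,5): b_1=3>1, not a PF.
Total 3125; non-PF = 3125−1296 = 1829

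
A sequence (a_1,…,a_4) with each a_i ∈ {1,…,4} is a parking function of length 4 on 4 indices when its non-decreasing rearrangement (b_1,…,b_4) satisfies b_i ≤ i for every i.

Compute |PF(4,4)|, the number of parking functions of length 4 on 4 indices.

Count = (5−4)·5^(4−1) = 1·125 = 125 (Pollak)
Example (1,2,1,4) → sorted (1,1,2,4): b_i ≤ i ∀i, a PF.

125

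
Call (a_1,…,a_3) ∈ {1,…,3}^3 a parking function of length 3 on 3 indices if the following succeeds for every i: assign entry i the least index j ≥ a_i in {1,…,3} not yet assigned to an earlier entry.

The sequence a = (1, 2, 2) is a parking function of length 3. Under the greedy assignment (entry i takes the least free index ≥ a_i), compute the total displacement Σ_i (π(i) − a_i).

1

Σπ = 3·4/2 = 6 (π permutes [3]); Σa = 1+2+2 = 5; disp = 6−5 = 1.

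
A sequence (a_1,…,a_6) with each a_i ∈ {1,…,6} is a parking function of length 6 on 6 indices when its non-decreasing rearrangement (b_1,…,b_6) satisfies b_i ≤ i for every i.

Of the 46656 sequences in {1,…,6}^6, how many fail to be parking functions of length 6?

29849

|PF(6,6)| = (6−6+1)·(6+1)^(6−1) = 1 · 16807 = 16807 [KW]
One tuple (6,2,6,6,6,2) → sorted (2,2,6,6,6,6): b_1=2>1, not a PF.
So 46656 − 16807 = 29849 fail.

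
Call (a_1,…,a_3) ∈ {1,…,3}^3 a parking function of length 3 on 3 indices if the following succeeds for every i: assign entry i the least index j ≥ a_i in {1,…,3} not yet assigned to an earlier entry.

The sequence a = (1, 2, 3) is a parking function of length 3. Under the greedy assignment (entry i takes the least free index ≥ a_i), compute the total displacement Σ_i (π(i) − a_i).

0

Σπ(i) = 1+…+3 = 6; Σa = 1+2+3 = 6; disp = 6−6 = 0.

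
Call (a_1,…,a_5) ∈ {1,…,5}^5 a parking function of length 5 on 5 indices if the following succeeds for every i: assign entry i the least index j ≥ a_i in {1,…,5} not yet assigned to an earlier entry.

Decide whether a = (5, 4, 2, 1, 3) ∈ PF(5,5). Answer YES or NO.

YES

Rearranged: b = (1, 2, 3, 4, 5).
  b_1=1 ≤ 1
  b_2=2 ≤ 2
  b_3=3 ≤ 3
  b_4=4 ≤ 4
  b_5=5 ≤ 5
All bounds hold ⇒ YES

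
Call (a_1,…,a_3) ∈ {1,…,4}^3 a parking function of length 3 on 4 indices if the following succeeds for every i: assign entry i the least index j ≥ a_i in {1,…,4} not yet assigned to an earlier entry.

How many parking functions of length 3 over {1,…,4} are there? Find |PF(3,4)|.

50

Count = (4+1−3)·(4+1)^{3−1} = 2·25 = 50 (Pollak)
Example (4,1,2) → sorted (1,2,4): b_i ≤ 1+i ∀i, a PF.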